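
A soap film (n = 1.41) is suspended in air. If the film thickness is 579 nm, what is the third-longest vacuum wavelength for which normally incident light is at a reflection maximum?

653 nm

Ray reflecting at the top interface goes from n = 1.0 toward n = 1.41: a half-wave phase shift.
At the lower boundary (n = 1.41 to n = 1.0) the reflected ray undergoes no phase shift.
Exactly one π shift → a net half-wave offset.
So the condition for constructive reflection is 2 n t = (m + ½) λ.
λ = 2 n t / (m + ½). The third-longest wavelength is m = 2: λ = 2 × 1.41 × 579 / 2.50 = 653 nm.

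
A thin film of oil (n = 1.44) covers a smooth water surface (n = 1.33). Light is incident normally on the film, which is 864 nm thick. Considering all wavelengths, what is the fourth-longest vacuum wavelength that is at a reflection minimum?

622 nm

Ray reflecting at the top interface goes from n = 1.0 toward n = 1.44: a half-wave phase shift.
Ray reflecting at the bottom interface goes from n = 1.44 toward n = 1.33: no phase shift.
The two reflections differ by half a wavelength.
With one net inversion, destructive interference in reflection requires 2 n t = m λ.
λ = 2 n t / m. The fourth-longest wavelength is m = 4: λ = 2 × 1.44 × 864 / 4.00 = 622 nm.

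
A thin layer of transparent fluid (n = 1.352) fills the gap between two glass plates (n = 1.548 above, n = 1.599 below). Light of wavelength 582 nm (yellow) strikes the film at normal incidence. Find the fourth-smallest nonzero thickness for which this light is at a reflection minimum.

861 nm

Ray reflecting at the top interface goes from n = 1.548 toward n = 1.352: no phase shift.
Ray reflecting at the bottom interface goes from n = 1.352 toward n = 1.599: a half-wave phase shift.
Exactly one π shift → a net half-wave offset.
With one net inversion, destructive interference in reflection requires 2 n t = m λ.
The fourth-smallest nonzero thickness corresponds to m = 4: t = m λ / (2 n) = 4.00 × 582 / (2 × 1.352) = 861 nm.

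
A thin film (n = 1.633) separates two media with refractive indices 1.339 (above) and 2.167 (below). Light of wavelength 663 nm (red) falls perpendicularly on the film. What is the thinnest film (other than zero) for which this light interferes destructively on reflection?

At the upper boundary (n = 1.339 to n = 1.633) the reflected ray undergoes a half-wave phase shift.
Ray reflecting at the bottom interface goes from n = 1.633 toward n = 2.167: a half-wave phase shift.
The two reflections carry the same phase change, so no net offset.
For dark reflection here: 2 n t = (m + ½) λ.
Minimum at m = 0: t = λ / (4 n) = 663 / (4 × 1.633) = 102 nm.

102 nm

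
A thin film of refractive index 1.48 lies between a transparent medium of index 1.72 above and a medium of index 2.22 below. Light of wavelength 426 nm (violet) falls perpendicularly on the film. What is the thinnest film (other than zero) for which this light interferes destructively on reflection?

144 nm

Top surface (1.72 → 1.48): reflection off a lower-index medium gives no phase shift.
At the lower boundary (n = 1.48 to n = 2.22) the reflected ray undergoes a half-wave phase shift.
Net: one phase inversion between the two reflected rays.
With one net inversion, destructive interference in reflection requires 2 n t = m λ.
Minimum nonzero at m = 1: t = λ / (2 n) = 426 / (2 × 1.48) = 144 nm.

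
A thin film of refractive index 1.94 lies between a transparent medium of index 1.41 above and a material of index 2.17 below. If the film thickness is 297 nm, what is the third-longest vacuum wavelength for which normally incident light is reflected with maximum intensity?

384 nm

Top surface (1.41 → 1.94): reflection off a higher-index medium gives a half-wave phase shift.
Bottom surface (1.94 → 2.17): reflection off a higher-index medium gives a half-wave phase shift.
Zero or two π shifts → no net half-wave offset.
With no net inversion, constructive interference in reflection requires 2 n t = m λ.
λ = 2 n t / m. The third-longest wavelength is m = 3: λ = 2 × 1.94 × 297 / 3.00 = 384 nm.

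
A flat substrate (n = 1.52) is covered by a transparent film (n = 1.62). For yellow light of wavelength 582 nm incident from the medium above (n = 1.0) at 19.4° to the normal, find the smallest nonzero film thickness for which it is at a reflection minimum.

At the upper boundary (n = 1.0 to n = 1.62) the reflected ray undergoes a half-wave phase shift.
At the lower boundary (n = 1.62 to n = 1.52) the reflected ray undergoes no phase shift.
Net: one phase inversion between the two reflected rays.
So the condition for destructive reflection is 2 n t cos θ_r = m λ.
Snell's law: 1.0 sin 19.4° = 1.62 sin θ_r → sin θ_r = 0.205, cos θ_r = 0.979.
Minimum nonzero at m = 1: t = λ / (2 n cos θ_r) = 582 / (2 × 1.62 × 0.979) = 184 nm.

184 nm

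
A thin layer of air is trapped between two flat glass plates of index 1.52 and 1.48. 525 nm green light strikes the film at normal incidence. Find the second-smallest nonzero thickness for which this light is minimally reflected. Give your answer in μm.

0.525 μm

Ray reflecting at the top interface goes from n = 1.52 toward n = 1.0: no phase shift.
Bottom surface (1.0 → 1.48): reflection off a higher-index medium gives a half-wave phase shift.
Exactly one π shift → a net half-wave offset.
For minimum reflection here: 2 n t = m λ.
The second-smallest nonzero thickness corresponds to m = 2: t = m λ / (2 n) = 2.00 × 525 / (2 × 1.0) = 525 nm.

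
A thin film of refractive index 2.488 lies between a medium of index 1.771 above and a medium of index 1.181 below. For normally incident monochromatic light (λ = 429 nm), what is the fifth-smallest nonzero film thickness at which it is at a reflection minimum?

431 nm

At the upper boundary (n = 1.771 to n = 2.488) the reflected ray undergoes a half-wave phase shift.
Ray reflecting at the bottom interface goes from n = 2.488 toward n = 1.181: no phase shift.
The two reflections differ by half a wavelength.
So the condition for destructive reflection is 2 n t = m λ.
The fifth-smallest nonzero thickness corresponds to m = 5: t = m λ / (2 n) = 5.00 × 429 / (2 × 2.488) = 431 nm.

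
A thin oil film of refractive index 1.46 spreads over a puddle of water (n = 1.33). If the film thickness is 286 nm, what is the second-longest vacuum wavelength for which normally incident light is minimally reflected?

418 nm

At the upper boundary (n = 1.0 to n = 1.46) the reflected ray undergoes a half-wave phase shift.
At the lower boundary (n = 1.46 to n = 1.33) the reflected ray undergoes no phase shift.
Net: one phase inversion between the two reflected rays.
With one net inversion, destructive interference in reflection requires 2 n t = m λ.
λ = 2 n t / m. The second-longest wavelength is m = 2: λ = 2 × 1.46 × 286 / 2.00 = 418 nm.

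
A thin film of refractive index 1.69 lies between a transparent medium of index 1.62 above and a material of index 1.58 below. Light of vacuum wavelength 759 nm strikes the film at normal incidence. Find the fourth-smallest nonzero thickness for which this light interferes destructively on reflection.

898 nm

Top surface (1.62 → 1.69): reflection off a higher-index medium gives a half-wave phase shift.
Ray reflecting at the bottom interface goes from n = 1.69 toward n = 1.58: no phase shift.
The two reflections differ by half a wavelength.
For weak reflection here: 2 n t = m λ.
The fourth-smallest nonzero thickness corresponds to m = 4: t = m λ / (2 n) = 4.00 × 759 / (2 × 1.69) = 898 nm.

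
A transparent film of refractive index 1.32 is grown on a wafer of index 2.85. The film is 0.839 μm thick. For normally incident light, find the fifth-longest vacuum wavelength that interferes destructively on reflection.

492 nm

Ray reflecting at the top interface goes from n = 1.0 toward n = 1.32: a half-wave phase shift.
Ray reflecting at the bottom interface goes from n = 1.32 toward n = 2.85: a half-wave phase shift.
Zero or two π shifts → no net half-wave offset.
With no net inversion, destructive interference in reflection requires 2 n t = (m + ½) λ.
λ = 2 n t / (m + ½). The fifth-longest wavelength is m = 4: λ = 2 × 1.32 × 839 / 4.50 = 492 nm.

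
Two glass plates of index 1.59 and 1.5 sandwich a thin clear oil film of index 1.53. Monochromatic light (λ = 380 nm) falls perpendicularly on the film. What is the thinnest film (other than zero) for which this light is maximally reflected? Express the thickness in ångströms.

1242 Å

Ray reflecting at the top interface goes from n = 1.59 toward n = 1.53: no phase shift.
Ray reflecting at the bottom interface goes from n = 1.53 toward n = 1.5: no phase shift.
Net: no relative phase inversion (both shifts match).
So the condition for constructive reflection is 2 n t = m λ.
Minimum nonzero at m = 1: t = λ / (2 n) = 380 / (2 × 1.53) = 124 nm.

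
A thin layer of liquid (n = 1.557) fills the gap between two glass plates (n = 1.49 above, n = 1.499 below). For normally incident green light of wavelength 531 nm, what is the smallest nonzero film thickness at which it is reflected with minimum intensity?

Ray reflecting at the top interface goes from n = 1.49 toward n = 1.557: a half-wave phase shift.
Bottom surface (1.557 → 1.499): reflection off a lower-index medium gives no phase shift.
Net: one phase inversion between the two reflected rays.
With one net inversion, destructive interference in reflection requires 2 n t = m λ.
The smallest nonzero thickness corresponds to m = 1: t = m λ / (2 n) = 1.00 × 531 / (2 × 1.557) = 171 nm.

171 nm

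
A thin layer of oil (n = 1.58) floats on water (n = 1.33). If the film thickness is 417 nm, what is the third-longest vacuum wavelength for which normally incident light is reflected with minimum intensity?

At the upper boundary (n = 1.0 to n = 1.58) the reflected ray undergoes a half-wave phase shift.
Bottom surface (1.58 → 1.33): reflection off a lower-index medium gives no phase shift.
Net: one phase inversion between the two reflected rays.
So the condition for destructive reflection is 2 n t = m λ.
λ = 2 n t / m. The third-longest wavelength is m = 3: λ = 2 × 1.58 × 417 / 3.00 = 439 nm.

439 nm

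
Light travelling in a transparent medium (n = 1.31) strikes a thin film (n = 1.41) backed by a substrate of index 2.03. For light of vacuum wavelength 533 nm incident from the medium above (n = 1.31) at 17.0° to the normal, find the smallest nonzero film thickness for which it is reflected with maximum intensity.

Top surface (1.31 → 1.41): reflection off a higher-index medium gives a half-wave phase shift.
Bottom surface (1.41 → 2.03): reflection off a higher-index medium gives a half-wave phase shift.
The two reflections carry the same phase change, so no net offset.
With no net inversion, constructive interference in reflection requires 2 n t cos θ_r = m λ.
Snell's law: 1.31 sin 17.0° = 1.41 sin θ_r → sin θ_r = 0.272, cos θ_r = 0.962.
Minimum nonzero at m = 1: t = λ / (2 n cos θ_r) = 533 / (2 × 1.41 × 0.962) = 196 nm.

196 nm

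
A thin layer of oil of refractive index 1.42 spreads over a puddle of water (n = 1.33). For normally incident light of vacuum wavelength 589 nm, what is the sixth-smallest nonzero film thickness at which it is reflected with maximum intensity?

Ray reflecting at the top interface goes from n = 1.0 toward n = 1.42: a half-wave phase shift.
Ray reflecting at the bottom interface goes from n = 1.42 toward n = 1.33: no phase shift.
Net: one phase inversion between the two reflected rays.
So the condition for constructive reflection is 2 n t = (m + ½) λ.
The sixth-smallest nonzero thickness corresponds to m = 5: t = (m + ½) λ / (2 n) = 5.50 × 589 / (2 × 1.42) = 1141 nm.

1141 nm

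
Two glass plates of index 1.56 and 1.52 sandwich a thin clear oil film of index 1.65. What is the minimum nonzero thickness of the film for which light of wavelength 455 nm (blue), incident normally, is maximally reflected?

Ray reflecting at the top interface goes from n = 1.56 toward n = 1.65: a half-wave phase shift.
Ray reflecting at the bottom interface goes from n = 1.65 toward n = 1.52: no phase shift.
Net: one phase inversion between the two reflected rays.
With one net inversion, constructive interference in reflection requires 2 n t = (m + ½) λ.
Minimum at m = 0: t = λ / (4 n) = 455 / (4 × 1.65) = 68.9 nm.

68.9 nm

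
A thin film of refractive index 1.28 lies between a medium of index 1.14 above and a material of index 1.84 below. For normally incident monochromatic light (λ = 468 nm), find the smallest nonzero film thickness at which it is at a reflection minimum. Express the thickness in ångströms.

914 Å

At the upper boundary (n = 1.14 to n = 1.28) the reflected ray undergoes a half-wave phase shift.
At the lower boundary (n = 1.28 to n = 1.84) the reflected ray undergoes a half-wave phase shift.
Net: no relative phase inversion (both shifts match).
With no net inversion, destructive interference in reflection requires 2 n t = (m + ½) λ.
Minimum at m = 0: t = λ / (4 n) = 468 / (4 × 1.28) = 91.4 nm.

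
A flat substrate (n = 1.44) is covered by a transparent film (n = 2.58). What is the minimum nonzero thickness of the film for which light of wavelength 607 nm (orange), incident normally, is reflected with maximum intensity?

Ray reflecting at the top interface goes from n = 1.0 toward n = 2.58: a half-wave phase shift.
Ray reflecting at the bottom interface goes from n = 2.58 toward n = 1.44: no phase shift.
Exactly one π shift → a net half-wave offset.
For bright reflection here: 2 n t = (m + ½) λ.
Minimum at m = 0: t = λ / (4 n) = 607 / (4 × 2.58) = 58.8 nm.

58.8 nm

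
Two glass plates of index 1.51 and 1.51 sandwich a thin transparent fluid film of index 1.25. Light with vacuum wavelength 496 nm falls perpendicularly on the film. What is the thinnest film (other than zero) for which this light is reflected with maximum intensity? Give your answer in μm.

At the upper boundary (n = 1.51 to n = 1.25) the reflected ray undergoes no phase shift.
Bottom surface (1.25 → 1.51): reflection off a higher-index medium gives a half-wave phase shift.
The two reflections differ by half a wavelength.
For maximum reflection here: 2 n t = (m + ½) λ.
Minimum at m = 0: t = λ / (4 n) = 496 / (4 × 1.25) = 99.2 nm.

0.0992 μm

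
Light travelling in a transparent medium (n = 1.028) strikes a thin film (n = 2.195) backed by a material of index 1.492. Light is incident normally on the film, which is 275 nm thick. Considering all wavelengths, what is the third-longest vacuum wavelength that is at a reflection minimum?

Top surface (1.028 → 2.195): reflection off a higher-index medium gives a half-wave phase shift.
Bottom surface (2.195 → 1.492): reflection off a lower-index medium gives no phase shift.
The two reflections differ by half a wavelength.
For weak reflection here: 2 n t = m λ.
λ = 2 n t / m. The third-longest wavelength is m = 3: λ = 2 × 2.195 × 275 / 3.00 = 402 nm.

402 nm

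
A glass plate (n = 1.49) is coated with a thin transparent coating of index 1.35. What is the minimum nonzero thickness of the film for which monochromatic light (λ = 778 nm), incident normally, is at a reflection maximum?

Top surface (1.0 → 1.35): reflection off a higher-index medium gives a half-wave phase shift.
At the lower boundary (n = 1.35 to n = 1.49) the reflected ray undergoes a half-wave phase shift.
Net: no relative phase inversion (both shifts match).
With no net inversion, constructive interference in reflection requires 2 n t = m λ.
Minimum nonzero at m = 1: t = λ / (2 n) = 778 / (2 × 1.35) = 288 nm.

288 nm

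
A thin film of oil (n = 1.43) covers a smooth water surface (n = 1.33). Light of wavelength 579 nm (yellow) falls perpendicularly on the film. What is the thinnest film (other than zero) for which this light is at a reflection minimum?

202 nm

Top surface (1.0 → 1.43): reflection off a higher-index medium gives a half-wave phase shift.
Bottom surface (1.43 → 1.33): reflection off a lower-index medium gives no phase shift.
Net: one phase inversion between the two reflected rays.
With one net inversion, destructive interference in reflection requires 2 n t = m λ.
Minimum nonzero at m = 1: t = λ / (2 n) = 579 / (2 × 1.43) = 202 nm.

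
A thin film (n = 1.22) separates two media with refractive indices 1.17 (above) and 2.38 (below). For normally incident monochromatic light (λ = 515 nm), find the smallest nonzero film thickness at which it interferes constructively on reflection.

211 nm

At the upper boundary (n = 1.17 to n = 1.22) the reflected ray undergoes a half-wave phase shift.
Bottom surface (1.22 → 2.38): reflection off a higher-index medium gives a half-wave phase shift.
The two reflections carry the same phase change, so no net offset.
For strong reflection here: 2 n t = m λ.
Minimum nonzero at m = 1: t = λ / (2 n) = 515 / (2 × 1.22) = 211 nm.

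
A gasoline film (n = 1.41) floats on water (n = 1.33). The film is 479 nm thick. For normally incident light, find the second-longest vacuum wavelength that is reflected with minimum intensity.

675 nm

At the upper boundary (n = 1.0 to n = 1.41) the reflected ray undergoes a half-wave phase shift.
Bottom surface (1.41 → 1.33): reflection off a lower-index medium gives no phase shift.
The two reflections differ by half a wavelength.
With one net inversion, destructive interference in reflection requires 2 n t = m λ.
λ = 2 n t / m. The second-longest wavelength is m = 2: λ = 2 × 1.41 × 479 / 2.00 = 675 nm.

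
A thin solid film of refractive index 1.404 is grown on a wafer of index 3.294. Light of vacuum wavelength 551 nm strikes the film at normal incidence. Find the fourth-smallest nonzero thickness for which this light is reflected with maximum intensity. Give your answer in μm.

Top surface (1.0 → 1.404): reflection off a higher-index medium gives a half-wave phase shift.
Bottom surface (1.404 → 3.294): reflection off a higher-index medium gives a half-wave phase shift.
Zero or two π shifts → no net half-wave offset.
So the condition for constructive reflection is 2 n t = m λ.
The fourth-smallest nonzero thickness corresponds to m = 4: t = m λ / (2 n) = 4.00 × 551 / (2 × 1.404) = 785 nm.

0.785 μm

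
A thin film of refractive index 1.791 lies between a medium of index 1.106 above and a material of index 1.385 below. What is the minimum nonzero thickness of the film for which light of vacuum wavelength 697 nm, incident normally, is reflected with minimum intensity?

195 nm

Top surface (1.106 → 1.791): reflection off a higher-index medium gives a half-wave phase shift.
At the lower boundary (n = 1.791 to n = 1.385) the reflected ray undergoes no phase shift.
The two reflections differ by half a wavelength.
So the condition for destructive reflection is 2 n t = m λ.
Minimum nonzero at m = 1: t = λ / (2 n) = 697 / (2 × 1.791) = 195 nm.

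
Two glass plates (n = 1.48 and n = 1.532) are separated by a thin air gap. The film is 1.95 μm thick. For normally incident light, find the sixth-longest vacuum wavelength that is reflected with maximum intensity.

709 nm

Ray reflecting at the top interface goes from n = 1.48 toward n = 1.0: no phase shift.
Ray reflecting at the bottom interface goes from n = 1.0 toward n = 1.532: a half-wave phase shift.
Net: one phase inversion between the two reflected rays.
For bright reflection here: 2 n t = (m + ½) λ.
λ = 2 n t / (m + ½). The sixth-longest wavelength is m = 5: λ = 2 × 1.0 × 1950 / 5.50 = 709 nm.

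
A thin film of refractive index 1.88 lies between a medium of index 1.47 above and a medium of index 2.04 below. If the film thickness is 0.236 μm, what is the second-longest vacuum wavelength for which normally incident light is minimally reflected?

Ray reflecting at the top interface goes from n = 1.47 toward n = 1.88: a half-wave phase shift.
Ray reflecting at the bottom interface goes from n = 1.88 toward n = 2.04: a half-wave phase shift.
The two reflections carry the same phase change, so no net offset.
So the condition for destructive reflection is 2 n t = (m + ½) λ.
λ = 2 n t / (m + ½). The second-longest wavelength is m = 1: λ = 2 × 1.88 × 236 / 1.50 = 592 nm.

592 nm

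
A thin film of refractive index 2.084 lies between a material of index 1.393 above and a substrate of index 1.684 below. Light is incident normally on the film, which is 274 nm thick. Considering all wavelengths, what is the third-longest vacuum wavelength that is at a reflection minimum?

381 nm

At the upper boundary (n = 1.393 to n = 2.084) the reflected ray undergoes a half-wave phase shift.
At the lower boundary (n = 2.084 to n = 1.684) the reflected ray undergoes no phase shift.
The two reflections differ by half a wavelength.
For weak reflection here: 2 n t = m λ.
λ = 2 n t / m. The third-longest wavelength is m = 3: λ = 2 × 2.084 × 274 / 3.00 = 381 nm.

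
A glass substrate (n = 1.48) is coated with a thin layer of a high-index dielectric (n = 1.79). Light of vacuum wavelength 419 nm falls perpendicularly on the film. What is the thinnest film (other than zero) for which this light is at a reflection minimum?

117 nm

Top surface (1.0 → 1.79): reflection off a higher-index medium gives a half-wave phase shift.
Ray reflecting at the bottom interface goes from n = 1.79 toward n = 1.48: no phase shift.
Net: one phase inversion between the two reflected rays.
With one net inversion, destructive interference in reflection requires 2 n t = m λ.
Minimum nonzero at m = 1: t = λ / (2 n) = 419 / (2 × 1.79) = 117 nm.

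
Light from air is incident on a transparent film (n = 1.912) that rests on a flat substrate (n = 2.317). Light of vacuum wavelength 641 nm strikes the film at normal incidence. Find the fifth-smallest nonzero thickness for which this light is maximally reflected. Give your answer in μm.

At the upper boundary (n = 1.0 to n = 1.912) the reflected ray undergoes a half-wave phase shift.
At the lower boundary (n = 1.912 to n = 2.317) the reflected ray undergoes a half-wave phase shift.
Zero or two π shifts → no net half-wave offset.
For bright reflection here: 2 n t = m λ.
The fifth-smallest nonzero thickness corresponds to m = 5: t = m λ / (2 n) = 5.00 × 641 / (2 × 1.912) = 838 nm.

0.838 μm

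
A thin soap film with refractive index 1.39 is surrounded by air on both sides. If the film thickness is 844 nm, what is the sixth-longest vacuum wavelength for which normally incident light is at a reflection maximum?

427 nm

Top surface (1.0 → 1.39): reflection off a higher-index medium gives a half-wave phase shift.
At the lower boundary (n = 1.39 to n = 1.0) the reflected ray undergoes no phase shift.
Net: one phase inversion between the two reflected rays.
With one net inversion, constructive interference in reflection requires 2 n t = (m + ½) λ.
λ = 2 n t / (m + ½). The sixth-longest wavelength is m = 5: λ = 2 × 1.39 × 844 / 5.50 = 427 nm.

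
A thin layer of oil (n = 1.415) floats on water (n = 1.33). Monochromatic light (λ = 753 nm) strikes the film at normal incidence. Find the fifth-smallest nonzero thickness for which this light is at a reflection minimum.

1330 nm

At the upper boundary (n = 1.0 to n = 1.415) the reflected ray undergoes a half-wave phase shift.
At the lower boundary (n = 1.415 to n = 1.33) the reflected ray undergoes no phase shift.
Exactly one π shift → a net half-wave offset.
With one net inversion, destructive interference in reflection requires 2 n t = m λ.
The fifth-smallest nonzero thickness corresponds to m = 5: t = m λ / (2 n) = 5.00 × 753 / (2 × 1.415) = 1330 nm.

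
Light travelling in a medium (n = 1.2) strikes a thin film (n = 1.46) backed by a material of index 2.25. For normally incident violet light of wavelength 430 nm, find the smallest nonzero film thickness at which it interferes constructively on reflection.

Ray reflecting at the top interface goes from n = 1.2 toward n = 1.46: a half-wave phase shift.
Ray reflecting at the bottom interface goes from n = 1.46 toward n = 2.25: a half-wave phase shift.
Zero or two π shifts → no net half-wave offset.
So the condition for constructive reflection is 2 n t = m λ.
Minimum nonzero at m = 1: t = λ / (2 n) = 430 / (2 × 1.46) = 147 nm.

147 nm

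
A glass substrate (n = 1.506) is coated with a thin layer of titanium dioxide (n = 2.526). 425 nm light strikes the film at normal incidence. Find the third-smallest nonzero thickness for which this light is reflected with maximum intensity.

At the upper boundary (n = 1.0 to n = 2.526) the reflected ray undergoes a half-wave phase shift.
At the lower boundary (n = 2.526 to n = 1.506) the reflected ray undergoes no phase shift.
Exactly one π shift → a net half-wave offset.
So the condition for constructive reflection is 2 n t = (m + ½) λ.
The third-smallest nonzero thickness corresponds to m = 2: t = (m + ½) λ / (2 n) = 2.50 × 425 / (2 × 2.526) = 210 nm.

210 nm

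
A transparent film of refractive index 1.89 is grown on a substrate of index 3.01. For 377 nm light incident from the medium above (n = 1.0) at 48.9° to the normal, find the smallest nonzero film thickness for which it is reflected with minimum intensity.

54.4 nm

At the upper boundary (n = 1.0 to n = 1.89) the reflected ray undergoes a half-wave phase shift.
Ray reflecting at the bottom interface goes from n = 1.89 toward n = 3.01: a half-wave phase shift.
The two reflections carry the same phase change, so no net offset.
For minimum reflection here: 2 n t cos θ_r = (m + ½) λ.
Snell's law: 1.0 sin 48.9° = 1.89 sin θ_r → sin θ_r = 0.399, cos θ_r = 0.917.
Minimum at m = 0: t = λ / (4 n cos θ_r) = 377 / (4 × 1.89 × 0.917) = 54.4 nm.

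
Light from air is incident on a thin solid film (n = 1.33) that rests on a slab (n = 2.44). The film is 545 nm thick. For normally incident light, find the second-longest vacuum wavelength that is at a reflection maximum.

At the upper boundary (n = 1.0 to n = 1.33) the reflected ray undergoes a half-wave phase shift.
Bottom surface (1.33 → 2.44): reflection off a higher-index medium gives a half-wave phase shift.
Net: no relative phase inversion (both shifts match).
For strong reflection here: 2 n t = m λ.
λ = 2 n t / m. The second-longest wavelength is m = 2: λ = 2 × 1.33 × 545 / 2.00 = 725 nm.

725 nm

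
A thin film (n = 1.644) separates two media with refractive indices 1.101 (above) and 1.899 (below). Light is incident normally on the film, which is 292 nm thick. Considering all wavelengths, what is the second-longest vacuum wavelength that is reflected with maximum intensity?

480 nm

At the upper boundary (n = 1.101 to n = 1.644) the reflected ray undergoes a half-wave phase shift.
Ray reflecting at the bottom interface goes from n = 1.644 toward n = 1.899: a half-wave phase shift.
Zero or two π shifts → no net half-wave offset.
With no net inversion, constructive interference in reflection requires 2 n t = m λ.
λ = 2 n t / m. The second-longest wavelength is m = 2: λ = 2 × 1.644 × 292 / 2.00 = 480 nm.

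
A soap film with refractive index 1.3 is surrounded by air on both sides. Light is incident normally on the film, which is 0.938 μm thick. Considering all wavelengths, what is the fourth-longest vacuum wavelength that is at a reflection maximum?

Ray reflecting at the top interface goes from n = 1.0 toward n = 1.3: a half-wave phase shift.
At the lower boundary (n = 1.3 to n = 1.0) the reflected ray undergoes no phase shift.
The two reflections differ by half a wavelength.
So the condition for constructive reflection is 2 n t = (m + ½) λ.
λ = 2 n t / (m + ½). The fourth-longest wavelength is m = 3: λ = 2 × 1.3 × 938 / 3.50 = 697 nm.

697 nm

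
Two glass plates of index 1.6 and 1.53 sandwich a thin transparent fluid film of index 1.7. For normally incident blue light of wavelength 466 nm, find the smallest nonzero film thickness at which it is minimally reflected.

137 nm

Top surface (1.6 → 1.7): reflection off a higher-index medium gives a half-wave phase shift.
Ray reflecting at the bottom interface goes from n = 1.7 toward n = 1.53: no phase shift.
Exactly one π shift → a net half-wave offset.
For minimum reflection here: 2 n t = m λ.
Minimum nonzero at m = 1: t = λ / (2 n) = 466 / (2 × 1.7) = 137 nm.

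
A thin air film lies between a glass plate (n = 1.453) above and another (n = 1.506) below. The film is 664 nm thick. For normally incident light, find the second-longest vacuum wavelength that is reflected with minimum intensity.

664 nm

Ray reflecting at the top interface goes from n = 1.453 toward n = 1.0: no phase shift.
Ray reflecting at the bottom interface goes from n = 1.0 toward n = 1.506: a half-wave phase shift.
Net: one phase inversion between the two reflected rays.
For weak reflection here: 2 n t = m λ.
λ = 2 n t / m. The second-longest wavelength is m = 2: λ = 2 × 1.0 × 664 / 2.00 = 664 nm.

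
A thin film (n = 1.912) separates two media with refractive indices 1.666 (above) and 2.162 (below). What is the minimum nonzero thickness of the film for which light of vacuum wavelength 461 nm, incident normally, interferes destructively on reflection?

60.3 nm

Ray reflecting at the top interface goes from n = 1.666 toward n = 1.912: a half-wave phase shift.
Ray reflecting at the bottom interface goes from n = 1.912 toward n = 2.162: a half-wave phase shift.
Zero or two π shifts → no net half-wave offset.
For dark reflection here: 2 n t = (m + ½) λ.
Minimum at m = 0: t = λ / (4 n) = 461 / (4 × 1.912) = 60.3 nm.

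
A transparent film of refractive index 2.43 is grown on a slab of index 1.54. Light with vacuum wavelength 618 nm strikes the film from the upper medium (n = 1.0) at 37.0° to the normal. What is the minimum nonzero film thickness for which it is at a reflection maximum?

Top surface (1.0 → 2.43): reflection off a higher-index medium gives a half-wave phase shift.
Bottom surface (2.43 → 1.54): reflection off a lower-index medium gives no phase shift.
The two reflections differ by half a wavelength.
So the condition for constructive reflection is 2 n t cos θ_r = (m + ½) λ.
Snell's law: 1.0 sin 37.0° = 2.43 sin θ_r → sin θ_r = 0.248, cos θ_r = 0.969.
Minimum at m = 0: t = λ / (4 n cos θ_r) = 618 / (4 × 2.43 × 0.969) = 65.6 nm.

65.6 nm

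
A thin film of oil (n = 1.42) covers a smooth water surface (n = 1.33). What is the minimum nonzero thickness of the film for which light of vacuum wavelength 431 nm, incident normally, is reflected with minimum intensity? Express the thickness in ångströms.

At the upper boundary (n = 1.0 to n = 1.42) the reflected ray undergoes a half-wave phase shift.
At the lower boundary (n = 1.42 to n = 1.33) the reflected ray undergoes no phase shift.
Exactly one π shift → a net half-wave offset.
For minimum reflection here: 2 n t = m λ.
Minimum nonzero at m = 1: t = λ / (2 n) = 431 / (2 × 1.42) = 152 nm.

1518 Å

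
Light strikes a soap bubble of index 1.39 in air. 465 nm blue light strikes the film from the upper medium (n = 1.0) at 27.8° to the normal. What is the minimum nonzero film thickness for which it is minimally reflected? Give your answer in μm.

Top surface (1.0 → 1.39): reflection off a higher-index medium gives a half-wave phase shift.
At the lower boundary (n = 1.39 to n = 1.0) the reflected ray undergoes no phase shift.
Net: one phase inversion between the two reflected rays.
For dark reflection here: 2 n t cos θ_r = m λ.
Snell's law: 1.0 sin 27.8° = 1.39 sin θ_r → sin θ_r = 0.336, cos θ_r = 0.942.
Minimum nonzero at m = 1: t = λ / (2 n cos θ_r) = 465 / (2 × 1.39 × 0.942) = 178 nm.

0.178 μm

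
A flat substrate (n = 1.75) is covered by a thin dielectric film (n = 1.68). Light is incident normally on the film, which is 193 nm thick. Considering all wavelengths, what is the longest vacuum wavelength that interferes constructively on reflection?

At the upper boundary (n = 1.0 to n = 1.68) the reflected ray undergoes a half-wave phase shift.
Ray reflecting at the bottom interface goes from n = 1.68 toward n = 1.75: a half-wave phase shift.
Zero or two π shifts → no net half-wave offset.
With no net inversion, constructive interference in reflection requires 2 n t = m λ.
λ = 2 n t / m. The longest wavelength is m = 1: λ = 2 × 1.68 × 193 / 1.00 = 648 nm.

648 nm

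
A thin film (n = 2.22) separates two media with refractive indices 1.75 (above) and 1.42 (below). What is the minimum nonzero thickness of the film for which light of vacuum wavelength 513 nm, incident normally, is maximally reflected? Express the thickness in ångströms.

Ray reflecting at the top interface goes from n = 1.75 toward n = 2.22: a half-wave phase shift.
At the lower boundary (n = 2.22 to n = 1.42) the reflected ray undergoes no phase shift.
Exactly one π shift → a net half-wave offset.
For maximum reflection here: 2 n t = (m + ½) λ.
Minimum at m = 0: t = λ / (4 n) = 513 / (4 × 2.22) = 57.8 nm.

578 Å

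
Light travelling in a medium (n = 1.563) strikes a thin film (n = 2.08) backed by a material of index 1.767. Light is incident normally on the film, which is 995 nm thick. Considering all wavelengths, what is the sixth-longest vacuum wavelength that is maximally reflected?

753 nm

Ray reflecting at the top interface goes from n = 1.563 toward n = 2.08: a half-wave phase shift.
Bottom surface (2.08 → 1.767): reflection off a lower-index medium gives no phase shift.
Net: one phase inversion between the two reflected rays.
So the condition for constructive reflection is 2 n t = (m + ½) λ.
λ = 2 n t / (m + ½). The sixth-longest wavelength is m = 5: λ = 2 × 2.08 × 995 / 5.50 = 753 nm.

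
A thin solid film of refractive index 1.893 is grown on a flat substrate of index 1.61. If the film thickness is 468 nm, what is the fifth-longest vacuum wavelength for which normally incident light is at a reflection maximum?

At the upper boundary (n = 1.0 to n = 1.893) the reflected ray undergoes a half-wave phase shift.
Bottom surface (1.893 → 1.61): reflection off a lower-index medium gives no phase shift.
The two reflections differ by half a wavelength.
With one net inversion, constructive interference in reflection requires 2 n t = (m + ½) λ.
λ = 2 n t / (m + ½). The fifth-longest wavelength is m = 4: λ = 2 × 1.893 × 468 / 4.50 = 394 nm.

394 nm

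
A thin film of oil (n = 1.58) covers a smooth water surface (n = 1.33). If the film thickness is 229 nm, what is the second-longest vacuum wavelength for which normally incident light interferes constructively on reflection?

Ray reflecting at the top interface goes from n = 1.0 toward n = 1.58: a half-wave phase shift.
Bottom surface (1.58 → 1.33): reflection off a lower-index medium gives no phase shift.
Exactly one π shift → a net half-wave offset.
With one net inversion, constructive interference in reflection requires 2 n t = (m + ½) λ.
λ = 2 n t / (m + ½). The second-longest wavelength is m = 1: λ = 2 × 1.58 × 229 / 1.50 = 482 nm.

482 nm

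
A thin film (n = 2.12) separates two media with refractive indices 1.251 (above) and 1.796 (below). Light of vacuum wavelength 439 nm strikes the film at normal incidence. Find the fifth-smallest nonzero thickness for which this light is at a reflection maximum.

At the upper boundary (n = 1.251 to n = 2.12) the reflected ray undergoes a half-wave phase shift.
Bottom surface (2.12 → 1.796): reflection off a lower-index medium gives no phase shift.
The two reflections differ by half a wavelength.
So the condition for constructive reflection is 2 n t = (m + ½) λ.
The fifth-smallest nonzero thickness corresponds to m = 4: t = (m + ½) λ / (2 n) = 4.50 × 439 / (2 × 2.12) = 466 nm.

466 nm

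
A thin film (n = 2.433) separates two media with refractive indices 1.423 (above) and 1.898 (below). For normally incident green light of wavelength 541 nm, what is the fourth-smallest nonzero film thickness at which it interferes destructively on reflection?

Top surface (1.423 → 2.433): reflection off a higher-index medium gives a half-wave phase shift.
Ray reflecting at the bottom interface goes from n = 2.433 toward n = 1.898: no phase shift.
Exactly one π shift → a net half-wave offset.
So the condition for destructive reflection is 2 n t = m λ.
The fourth-smallest nonzero thickness corresponds to m = 4: t = m λ / (2 n) = 4.00 × 541 / (2 × 2.433) = 445 nm.

445 nm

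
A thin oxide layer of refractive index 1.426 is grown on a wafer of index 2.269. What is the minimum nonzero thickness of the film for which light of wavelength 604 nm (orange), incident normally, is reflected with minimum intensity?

At the upper boundary (n = 1.0 to n = 1.426) the reflected ray undergoes a half-wave phase shift.
Bottom surface (1.426 → 2.269): reflection off a higher-index medium gives a half-wave phase shift.
Zero or two π shifts → no net half-wave offset.
With no net inversion, destructive interference in reflection requires 2 n t = (m + ½) λ.
Minimum at m = 0: t = λ / (4 n) = 604 / (4 × 1.426) = 106 nm.

106 nm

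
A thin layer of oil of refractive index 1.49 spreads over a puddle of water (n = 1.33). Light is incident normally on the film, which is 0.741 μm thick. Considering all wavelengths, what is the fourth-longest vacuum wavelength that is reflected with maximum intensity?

631 nm

Top surface (1.0 → 1.49): reflection off a higher-index medium gives a half-wave phase shift.
At the lower boundary (n = 1.49 to n = 1.33) the reflected ray undergoes no phase shift.
The two reflections differ by half a wavelength.
So the condition for constructive reflection is 2 n t = (m + ½) λ.
λ = 2 n t / (m + ½). The fourth-longest wavelength is m = 3: λ = 2 × 1.49 × 741 / 3.50 = 631 nm.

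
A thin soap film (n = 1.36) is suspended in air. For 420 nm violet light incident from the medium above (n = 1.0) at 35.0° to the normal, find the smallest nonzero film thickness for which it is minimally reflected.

170 nm

Top surface (1.0 → 1.36): reflection off a higher-index medium gives a half-wave phase shift.
Bottom surface (1.36 → 1.0): reflection off a lower-index medium gives no phase shift.
Net: one phase inversion between the two reflected rays.
With one net inversion, destructive interference in reflection requires 2 n t cos θ_r = m λ.
Snell's law: 1.0 sin 35.0° = 1.36 sin θ_r → sin θ_r = 0.422, cos θ_r = 0.907.
Minimum nonzero at m = 1: t = λ / (2 n cos θ_r) = 420 / (2 × 1.36 × 0.907) = 170 nm.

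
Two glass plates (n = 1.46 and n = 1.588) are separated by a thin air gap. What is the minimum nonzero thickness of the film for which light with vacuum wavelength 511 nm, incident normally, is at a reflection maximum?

128 nm

At the upper boundary (n = 1.46 to n = 1.0) the reflected ray undergoes no phase shift.
At the lower boundary (n = 1.0 to n = 1.588) the reflected ray undergoes a half-wave phase shift.
Net: one phase inversion between the two reflected rays.
With one net inversion, constructive interference in reflection requires 2 n t = (m + ½) λ.
Minimum at m = 0: t = λ / (4 n) = 511 / (4 × 1.0) = 128 nm.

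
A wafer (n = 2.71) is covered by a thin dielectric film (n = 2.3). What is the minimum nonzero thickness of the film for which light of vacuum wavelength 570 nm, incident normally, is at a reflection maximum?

Top surface (1.0 → 2.3): reflection off a higher-index medium gives a half-wave phase shift.
At the lower boundary (n = 2.3 to n = 2.71) the reflected ray undergoes a half-wave phase shift.
Zero or two π shifts → no net half-wave offset.
With no net inversion, constructive interference in reflection requires 2 n t = m λ.
Minimum nonzero at m = 1: t = λ / (2 n) = 570 / (2 × 2.3) = 124 nm.

124 nm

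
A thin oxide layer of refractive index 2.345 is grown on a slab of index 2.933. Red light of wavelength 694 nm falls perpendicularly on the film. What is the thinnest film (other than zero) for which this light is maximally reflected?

At the upper boundary (n = 1.0 to n = 2.345) the reflected ray undergoes a half-wave phase shift.
Ray reflecting at the bottom interface goes from n = 2.345 toward n = 2.933: a half-wave phase shift.
Zero or two π shifts → no net half-wave offset.
So the condition for constructive reflection is 2 n t = m λ.
Minimum nonzero at m = 1: t = λ / (2 n) = 694 / (2 × 2.345) = 148 nm.

148 nm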